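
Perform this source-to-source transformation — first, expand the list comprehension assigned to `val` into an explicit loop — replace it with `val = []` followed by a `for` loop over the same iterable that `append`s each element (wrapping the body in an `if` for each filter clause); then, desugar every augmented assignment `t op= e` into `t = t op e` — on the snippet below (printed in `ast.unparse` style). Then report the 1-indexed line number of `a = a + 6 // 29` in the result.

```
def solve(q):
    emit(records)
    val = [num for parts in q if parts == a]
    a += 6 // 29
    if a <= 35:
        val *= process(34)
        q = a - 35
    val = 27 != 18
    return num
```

7

Transformed code:
def solve(q):
    emit(records)
    val = []
    for parts in q:
        if parts == a:
            val.append(num)
    a = a + 6 // 29
    if a <= 35:
        val = val * process(34)
        q = a - 35
    val = 27 != 18
    return num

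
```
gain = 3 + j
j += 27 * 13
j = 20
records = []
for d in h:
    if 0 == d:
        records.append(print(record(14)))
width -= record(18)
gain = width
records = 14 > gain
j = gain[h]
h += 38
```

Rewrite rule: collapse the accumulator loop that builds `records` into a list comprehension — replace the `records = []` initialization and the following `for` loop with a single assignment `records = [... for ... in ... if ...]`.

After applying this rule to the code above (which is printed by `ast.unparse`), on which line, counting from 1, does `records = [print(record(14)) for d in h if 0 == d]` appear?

Transformed code:
gain = 3 + j
j += 27 * 13
j = 20
records = [print(record(14)) for d in h if 0 == d]
width -= record(18)
gain = width
records = 14 > gain
j = gain[h]
h += 38

4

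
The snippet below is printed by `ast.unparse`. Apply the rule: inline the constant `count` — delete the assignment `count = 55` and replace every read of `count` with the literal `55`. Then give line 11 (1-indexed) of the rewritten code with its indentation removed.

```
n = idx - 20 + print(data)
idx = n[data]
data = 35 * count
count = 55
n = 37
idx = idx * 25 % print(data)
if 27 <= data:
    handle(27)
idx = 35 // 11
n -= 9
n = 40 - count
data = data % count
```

Transformed code:
n = idx - 20 + print(data)
idx = n[data]
data = 35 * 55
n = 37
idx = idx * 25 % print(data)
if 27 <= data:
    handle(27)
idx = 35 // 11
n -= 9
n = 40 - 55
data = data % 55

data = data % 55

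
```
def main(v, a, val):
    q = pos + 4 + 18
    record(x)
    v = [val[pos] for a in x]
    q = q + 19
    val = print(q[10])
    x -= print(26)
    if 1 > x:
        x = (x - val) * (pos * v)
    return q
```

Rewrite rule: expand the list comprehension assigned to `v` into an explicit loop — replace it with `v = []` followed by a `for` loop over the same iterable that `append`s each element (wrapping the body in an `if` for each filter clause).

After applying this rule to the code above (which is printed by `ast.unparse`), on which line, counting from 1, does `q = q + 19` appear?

7

Transformed code:
def main(v, a, val):
    q = pos + 4 + 18
    record(x)
    v = []
    for a in x:
        v.append(val[pos])
    q = q + 19
    val = print(q[10])
    x -= print(26)
    if 1 > x:
        x = (x - val) * (pos * v)
    return q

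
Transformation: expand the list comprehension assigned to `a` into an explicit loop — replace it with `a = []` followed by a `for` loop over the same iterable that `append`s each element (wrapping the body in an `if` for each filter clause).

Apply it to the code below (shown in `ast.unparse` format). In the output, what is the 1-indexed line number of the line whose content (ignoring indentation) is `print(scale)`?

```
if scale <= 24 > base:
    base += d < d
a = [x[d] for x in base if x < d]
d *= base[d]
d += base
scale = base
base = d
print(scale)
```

Transformed code:
if scale <= 24 > base:
    base += d < d
a = []
for x in base:
    if x < d:
        a.append(x[d])
d *= base[d]
d += base
scale = base
base = d
print(scale)

11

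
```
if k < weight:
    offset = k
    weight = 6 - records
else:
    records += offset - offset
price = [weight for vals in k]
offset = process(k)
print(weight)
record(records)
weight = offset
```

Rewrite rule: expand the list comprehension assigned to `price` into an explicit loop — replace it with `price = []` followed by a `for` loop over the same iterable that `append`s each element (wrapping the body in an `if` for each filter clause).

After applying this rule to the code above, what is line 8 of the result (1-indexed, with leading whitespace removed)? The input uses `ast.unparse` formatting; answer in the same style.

Transformed code:
if k < weight:
    offset = k
    weight = 6 - records
else:
    records += offset - offset
price = []
for vals in k:
    price.append(weight)
offset = process(k)
print(weight)
record(records)
weight = offset

price.append(weight)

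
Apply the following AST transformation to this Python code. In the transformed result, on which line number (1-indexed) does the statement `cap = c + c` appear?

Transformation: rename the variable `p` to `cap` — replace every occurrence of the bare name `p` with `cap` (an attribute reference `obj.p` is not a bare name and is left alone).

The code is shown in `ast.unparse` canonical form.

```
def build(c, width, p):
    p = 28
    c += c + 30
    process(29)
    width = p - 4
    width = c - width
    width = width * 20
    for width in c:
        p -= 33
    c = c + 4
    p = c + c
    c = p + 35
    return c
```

11

Transformed code:
def build(c, width, cap):
    cap = 28
    c += c + 30
    process(29)
    width = cap - 4
    width = c - width
    width = width * 20
    for width in c:
        cap -= 33
    c = c + 4
    cap = c + c
    c = cap + 35
    return c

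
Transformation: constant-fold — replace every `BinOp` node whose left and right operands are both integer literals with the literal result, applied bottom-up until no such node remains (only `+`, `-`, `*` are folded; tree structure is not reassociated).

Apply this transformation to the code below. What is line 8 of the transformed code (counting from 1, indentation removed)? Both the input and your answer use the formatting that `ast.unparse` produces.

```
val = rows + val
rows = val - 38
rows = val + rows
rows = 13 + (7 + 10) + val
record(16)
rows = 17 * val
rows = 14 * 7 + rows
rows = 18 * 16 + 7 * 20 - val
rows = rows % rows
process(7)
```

rows = 428 - val

Transformed code:
val = rows + val
rows = val - 38
rows = val + rows
rows = 30 + val
record(16)
rows = 17 * val
rows = 98 + rows
rows = 428 - val
rows = rows % rows
process(7)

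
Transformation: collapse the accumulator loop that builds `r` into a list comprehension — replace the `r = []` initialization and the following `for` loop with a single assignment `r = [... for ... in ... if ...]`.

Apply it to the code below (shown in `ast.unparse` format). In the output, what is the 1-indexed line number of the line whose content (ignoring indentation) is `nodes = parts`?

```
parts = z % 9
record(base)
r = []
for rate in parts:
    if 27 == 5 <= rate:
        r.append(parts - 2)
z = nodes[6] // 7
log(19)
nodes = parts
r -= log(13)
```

6

Transformed code:
parts = z % 9
record(base)
r = [parts - 2 for rate in parts if 27 == 5 <= rate]
z = nodes[6] // 7
log(19)
nodes = parts
r -= log(13)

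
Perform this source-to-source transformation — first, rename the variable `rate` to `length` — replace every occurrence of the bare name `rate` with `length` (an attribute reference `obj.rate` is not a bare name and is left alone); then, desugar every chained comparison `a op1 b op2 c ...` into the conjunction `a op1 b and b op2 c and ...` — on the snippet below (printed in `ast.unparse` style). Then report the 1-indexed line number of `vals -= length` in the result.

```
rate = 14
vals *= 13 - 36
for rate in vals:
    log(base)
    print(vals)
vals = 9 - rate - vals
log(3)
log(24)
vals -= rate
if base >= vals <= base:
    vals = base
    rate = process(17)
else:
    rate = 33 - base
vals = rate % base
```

Transformed code:
length = 14
vals *= 13 - 36
for length in vals:
    log(base)
    print(vals)
vals = 9 - length - vals
log(3)
log(24)
vals -= length
if base >= vals and vals <= base:
    vals = base
    length = process(17)
else:
    length = 33 - base
vals = length % base

9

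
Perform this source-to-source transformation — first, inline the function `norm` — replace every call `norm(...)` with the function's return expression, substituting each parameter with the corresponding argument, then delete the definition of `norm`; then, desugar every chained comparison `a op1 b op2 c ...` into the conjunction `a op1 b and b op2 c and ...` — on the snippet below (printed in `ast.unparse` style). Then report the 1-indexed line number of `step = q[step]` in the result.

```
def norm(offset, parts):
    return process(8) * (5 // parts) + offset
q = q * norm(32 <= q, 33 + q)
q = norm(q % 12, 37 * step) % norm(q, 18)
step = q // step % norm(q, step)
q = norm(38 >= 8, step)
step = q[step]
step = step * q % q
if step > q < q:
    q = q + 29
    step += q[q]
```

5

Transformed code:
q = q * (process(8) * (5 // (33 + q)) + (32 <= q))
q = (process(8) * (5 // (37 * step)) + q % 12) % (process(8) * (5 // 18) + q)
step = q // step % (process(8) * (5 // step) + q)
q = process(8) * (5 // step) + (38 >= 8)
step = q[step]
step = step * q % q
if step > q and q < q:
    q = q + 29
    step += q[q]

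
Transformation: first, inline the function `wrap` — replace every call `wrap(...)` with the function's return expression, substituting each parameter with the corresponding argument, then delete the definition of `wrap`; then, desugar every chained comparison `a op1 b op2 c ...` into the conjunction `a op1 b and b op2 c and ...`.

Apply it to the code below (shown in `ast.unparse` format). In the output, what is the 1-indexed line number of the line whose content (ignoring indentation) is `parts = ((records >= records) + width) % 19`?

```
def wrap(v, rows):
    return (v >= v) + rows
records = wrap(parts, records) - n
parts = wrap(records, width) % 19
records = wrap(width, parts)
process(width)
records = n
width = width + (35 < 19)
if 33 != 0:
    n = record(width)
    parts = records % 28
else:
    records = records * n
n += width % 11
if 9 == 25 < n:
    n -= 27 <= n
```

Transformed code:
records = (parts >= parts) + records - n
parts = ((records >= records) + width) % 19
records = (width >= width) + parts
process(width)
records = n
width = width + (35 < 19)
if 33 != 0:
    n = record(width)
    parts = records % 28
else:
    records = records * n
n += width % 11
if 9 == 25 and 25 < n:
    n -= 27 <= n

2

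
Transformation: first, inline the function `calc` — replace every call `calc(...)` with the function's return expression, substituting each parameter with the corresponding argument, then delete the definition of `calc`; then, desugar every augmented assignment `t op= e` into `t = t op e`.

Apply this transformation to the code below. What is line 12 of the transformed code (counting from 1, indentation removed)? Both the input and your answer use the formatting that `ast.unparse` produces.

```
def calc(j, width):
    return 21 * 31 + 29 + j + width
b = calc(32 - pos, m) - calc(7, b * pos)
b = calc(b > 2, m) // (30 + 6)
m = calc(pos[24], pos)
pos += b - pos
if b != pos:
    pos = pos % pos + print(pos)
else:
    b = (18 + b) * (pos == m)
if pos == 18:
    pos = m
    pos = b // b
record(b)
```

Transformed code:
b = 21 * 31 + 29 + (32 - pos) + m - (21 * 31 + 29 + 7 + b * pos)
b = (21 * 31 + 29 + (b > 2) + m) // (30 + 6)
m = 21 * 31 + 29 + pos[24] + pos
pos = pos + (b - pos)
if b != pos:
    pos = pos % pos + print(pos)
else:
    b = (18 + b) * (pos == m)
if pos == 18:
    pos = m
    pos = b // b
record(b)

record(b)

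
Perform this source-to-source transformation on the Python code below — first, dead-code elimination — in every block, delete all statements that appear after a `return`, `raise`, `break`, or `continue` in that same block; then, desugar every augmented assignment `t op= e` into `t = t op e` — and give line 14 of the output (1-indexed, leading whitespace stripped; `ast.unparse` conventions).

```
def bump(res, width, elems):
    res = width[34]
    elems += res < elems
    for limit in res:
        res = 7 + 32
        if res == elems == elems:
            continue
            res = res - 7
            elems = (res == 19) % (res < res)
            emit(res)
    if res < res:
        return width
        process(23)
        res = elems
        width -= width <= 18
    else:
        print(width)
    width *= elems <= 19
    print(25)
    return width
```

return width

Transformed code:
def bump(res, width, elems):
    res = width[34]
    elems = elems + (res < elems)
    for limit in res:
        res = 7 + 32
        if res == elems == elems:
            continue
    if res < res:
        return width
    else:
        print(width)
    width = width * (elems <= 19)
    print(25)
    return width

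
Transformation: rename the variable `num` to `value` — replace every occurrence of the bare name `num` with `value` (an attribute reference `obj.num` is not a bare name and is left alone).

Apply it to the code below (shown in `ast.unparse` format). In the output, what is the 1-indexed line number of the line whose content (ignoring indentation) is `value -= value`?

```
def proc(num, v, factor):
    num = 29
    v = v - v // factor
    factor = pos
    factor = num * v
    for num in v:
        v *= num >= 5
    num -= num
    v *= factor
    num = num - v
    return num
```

8

Transformed code:
def proc(value, v, factor):
    value = 29
    v = v - v // factor
    factor = pos
    factor = value * v
    for value in v:
        v *= value >= 5
    value -= value
    v *= factor
    value = value - v
    return value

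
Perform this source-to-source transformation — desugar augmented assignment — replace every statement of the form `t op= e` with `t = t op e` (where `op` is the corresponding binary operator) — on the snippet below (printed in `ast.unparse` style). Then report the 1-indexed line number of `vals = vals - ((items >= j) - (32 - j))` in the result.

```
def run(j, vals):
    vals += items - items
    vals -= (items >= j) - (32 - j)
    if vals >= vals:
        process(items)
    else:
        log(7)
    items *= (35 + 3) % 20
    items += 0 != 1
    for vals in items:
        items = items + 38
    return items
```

Transformed code:
def run(j, vals):
    vals = vals + (items - items)
    vals = vals - ((items >= j) - (32 - j))
    if vals >= vals:
        process(items)
    else:
        log(7)
    items = items * ((35 + 3) % 20)
    items = items + (0 != 1)
    for vals in items:
        items = items + 38
    return items

3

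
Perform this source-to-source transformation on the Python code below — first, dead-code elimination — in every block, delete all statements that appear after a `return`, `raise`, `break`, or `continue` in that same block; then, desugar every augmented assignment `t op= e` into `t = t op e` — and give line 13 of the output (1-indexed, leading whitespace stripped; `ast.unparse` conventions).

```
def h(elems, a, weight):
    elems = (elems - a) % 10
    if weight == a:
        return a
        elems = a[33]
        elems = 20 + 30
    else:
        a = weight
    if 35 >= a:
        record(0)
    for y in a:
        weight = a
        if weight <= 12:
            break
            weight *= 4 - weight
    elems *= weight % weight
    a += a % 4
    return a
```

Transformed code:
def h(elems, a, weight):
    elems = (elems - a) % 10
    if weight == a:
        return a
    else:
        a = weight
    if 35 >= a:
        record(0)
    for y in a:
        weight = a
        if weight <= 12:
            break
    elems = elems * (weight % weight)
    a = a + a % 4
    return a

elems = elems * (weight % weight)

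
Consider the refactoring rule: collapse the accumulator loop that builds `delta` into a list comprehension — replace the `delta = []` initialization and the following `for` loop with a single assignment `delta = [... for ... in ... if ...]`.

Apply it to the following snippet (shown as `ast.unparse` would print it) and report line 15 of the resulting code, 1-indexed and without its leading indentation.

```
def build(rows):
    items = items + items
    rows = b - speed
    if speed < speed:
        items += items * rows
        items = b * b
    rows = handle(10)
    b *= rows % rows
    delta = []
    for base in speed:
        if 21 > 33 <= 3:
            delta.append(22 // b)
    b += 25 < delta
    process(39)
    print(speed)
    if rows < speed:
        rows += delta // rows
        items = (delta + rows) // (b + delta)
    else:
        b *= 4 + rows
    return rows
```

items = (delta + rows) // (b + delta)

Transformed code:
def build(rows):
    items = items + items
    rows = b - speed
    if speed < speed:
        items += items * rows
        items = b * b
    rows = handle(10)
    b *= rows % rows
    delta = [22 // b for base in speed if 21 > 33 <= 3]
    b += 25 < delta
    process(39)
    print(speed)
    if rows < speed:
        rows += delta // rows
        items = (delta + rows) // (b + delta)
    else:
        b *= 4 + rows
    return rows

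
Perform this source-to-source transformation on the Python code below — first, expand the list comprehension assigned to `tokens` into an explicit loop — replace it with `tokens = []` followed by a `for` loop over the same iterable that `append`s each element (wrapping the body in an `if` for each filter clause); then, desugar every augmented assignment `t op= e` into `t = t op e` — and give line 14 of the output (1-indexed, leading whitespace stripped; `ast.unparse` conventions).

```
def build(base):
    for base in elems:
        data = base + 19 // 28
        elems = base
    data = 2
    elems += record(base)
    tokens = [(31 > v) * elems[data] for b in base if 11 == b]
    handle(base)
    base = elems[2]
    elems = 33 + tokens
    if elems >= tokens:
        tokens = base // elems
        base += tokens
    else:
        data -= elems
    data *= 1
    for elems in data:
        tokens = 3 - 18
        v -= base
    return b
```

Transformed code:
def build(base):
    for base in elems:
        data = base + 19 // 28
        elems = base
    data = 2
    elems = elems + record(base)
    tokens = []
    for b in base:
        if 11 == b:
            tokens.append((31 > v) * elems[data])
    handle(base)
    base = elems[2]
    elems = 33 + tokens
    if elems >= tokens:
        tokens = base // elems
        base = base + tokens
    else:
        data = data - elems
    data = data * 1
    for elems in data:
        tokens = 3 - 18
        v = v - base
    return b

if elems >= tokens:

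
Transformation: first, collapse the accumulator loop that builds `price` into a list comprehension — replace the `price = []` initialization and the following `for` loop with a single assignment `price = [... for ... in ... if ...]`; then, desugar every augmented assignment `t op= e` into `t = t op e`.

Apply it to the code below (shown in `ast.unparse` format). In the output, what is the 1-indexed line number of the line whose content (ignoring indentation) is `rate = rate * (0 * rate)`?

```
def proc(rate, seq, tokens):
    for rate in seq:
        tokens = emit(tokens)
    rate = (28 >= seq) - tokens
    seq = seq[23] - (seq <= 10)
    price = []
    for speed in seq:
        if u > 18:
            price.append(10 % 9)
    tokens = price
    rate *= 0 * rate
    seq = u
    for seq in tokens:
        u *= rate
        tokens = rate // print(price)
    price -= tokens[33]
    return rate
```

Transformed code:
def proc(rate, seq, tokens):
    for rate in seq:
        tokens = emit(tokens)
    rate = (28 >= seq) - tokens
    seq = seq[23] - (seq <= 10)
    price = [10 % 9 for speed in seq if u > 18]
    tokens = price
    rate = rate * (0 * rate)
    seq = u
    for seq in tokens:
        u = u * rate
        tokens = rate // print(price)
    price = price - tokens[33]
    return rate

8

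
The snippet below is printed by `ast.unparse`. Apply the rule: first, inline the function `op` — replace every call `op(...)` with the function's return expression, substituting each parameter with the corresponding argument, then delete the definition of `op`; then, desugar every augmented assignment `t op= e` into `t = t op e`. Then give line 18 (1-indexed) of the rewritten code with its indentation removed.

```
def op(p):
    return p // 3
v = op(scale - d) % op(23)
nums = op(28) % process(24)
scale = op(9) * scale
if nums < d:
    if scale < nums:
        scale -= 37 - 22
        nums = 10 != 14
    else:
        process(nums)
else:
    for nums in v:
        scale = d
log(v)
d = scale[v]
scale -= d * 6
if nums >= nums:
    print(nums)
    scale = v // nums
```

Transformed code:
v = (scale - d) // 3 % (23 // 3)
nums = 28 // 3 % process(24)
scale = 9 // 3 * scale
if nums < d:
    if scale < nums:
        scale = scale - (37 - 22)
        nums = 10 != 14
    else:
        process(nums)
else:
    for nums in v:
        scale = d
log(v)
d = scale[v]
scale = scale - d * 6
if nums >= nums:
    print(nums)
    scale = v // nums

scale = v // nums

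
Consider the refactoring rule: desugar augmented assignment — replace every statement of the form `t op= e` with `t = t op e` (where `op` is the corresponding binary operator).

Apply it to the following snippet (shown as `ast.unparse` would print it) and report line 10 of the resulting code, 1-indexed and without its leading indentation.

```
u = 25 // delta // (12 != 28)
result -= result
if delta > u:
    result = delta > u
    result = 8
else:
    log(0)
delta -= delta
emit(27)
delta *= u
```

delta = delta * u

Transformed code:
u = 25 // delta // (12 != 28)
result = result - result
if delta > u:
    result = delta > u
    result = 8
else:
    log(0)
delta = delta - delta
emit(27)
delta = delta * u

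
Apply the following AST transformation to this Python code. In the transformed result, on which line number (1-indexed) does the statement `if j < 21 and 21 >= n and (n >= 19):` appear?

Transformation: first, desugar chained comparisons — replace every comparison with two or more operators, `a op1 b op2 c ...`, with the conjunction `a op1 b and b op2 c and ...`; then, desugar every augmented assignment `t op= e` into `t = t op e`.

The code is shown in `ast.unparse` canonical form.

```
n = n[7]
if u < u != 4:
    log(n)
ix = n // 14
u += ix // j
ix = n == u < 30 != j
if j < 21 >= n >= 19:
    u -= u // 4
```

7

Transformed code:
n = n[7]
if u < u and u != 4:
    log(n)
ix = n // 14
u = u + ix // j
ix = n == u and u < 30 and (30 != j)
if j < 21 and 21 >= n and (n >= 19):
    u = u - u // 4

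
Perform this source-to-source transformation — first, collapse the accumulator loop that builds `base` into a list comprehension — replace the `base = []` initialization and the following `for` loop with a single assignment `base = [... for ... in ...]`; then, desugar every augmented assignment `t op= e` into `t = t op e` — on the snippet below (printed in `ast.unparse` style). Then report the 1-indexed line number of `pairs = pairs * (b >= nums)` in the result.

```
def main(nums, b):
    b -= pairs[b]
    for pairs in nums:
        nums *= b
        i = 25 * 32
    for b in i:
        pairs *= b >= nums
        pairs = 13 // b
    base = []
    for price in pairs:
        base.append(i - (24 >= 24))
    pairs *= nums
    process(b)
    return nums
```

7

Transformed code:
def main(nums, b):
    b = b - pairs[b]
    for pairs in nums:
        nums = nums * b
        i = 25 * 32
    for b in i:
        pairs = pairs * (b >= nums)
        pairs = 13 // b
    base = [i - (24 >= 24) for price in pairs]
    pairs = pairs * nums
    process(b)
    return nums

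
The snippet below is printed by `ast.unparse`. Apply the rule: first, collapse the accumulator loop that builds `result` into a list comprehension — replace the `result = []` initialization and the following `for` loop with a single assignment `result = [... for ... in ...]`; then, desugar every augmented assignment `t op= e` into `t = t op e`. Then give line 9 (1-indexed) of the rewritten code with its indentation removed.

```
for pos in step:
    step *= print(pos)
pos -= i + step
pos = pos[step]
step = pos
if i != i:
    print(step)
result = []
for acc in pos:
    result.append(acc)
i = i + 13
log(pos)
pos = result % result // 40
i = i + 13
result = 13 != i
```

i = i + 13

Transformed code:
for pos in step:
    step = step * print(pos)
pos = pos - (i + step)
pos = pos[step]
step = pos
if i != i:
    print(step)
result = [acc for acc in pos]
i = i + 13
log(pos)
pos = result % result // 40
i = i + 13
result = 13 != i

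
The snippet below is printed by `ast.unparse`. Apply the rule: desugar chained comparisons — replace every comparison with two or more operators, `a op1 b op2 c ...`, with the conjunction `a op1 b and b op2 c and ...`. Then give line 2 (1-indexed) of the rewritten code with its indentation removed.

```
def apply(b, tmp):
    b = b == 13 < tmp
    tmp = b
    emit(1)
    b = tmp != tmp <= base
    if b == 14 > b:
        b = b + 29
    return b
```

b = b == 13 and 13 < tmp

Transformed code:
def apply(b, tmp):
    b = b == 13 and 13 < tmp
    tmp = b
    emit(1)
    b = tmp != tmp and tmp <= base
    if b == 14 and 14 > b:
        b = b + 29
    return b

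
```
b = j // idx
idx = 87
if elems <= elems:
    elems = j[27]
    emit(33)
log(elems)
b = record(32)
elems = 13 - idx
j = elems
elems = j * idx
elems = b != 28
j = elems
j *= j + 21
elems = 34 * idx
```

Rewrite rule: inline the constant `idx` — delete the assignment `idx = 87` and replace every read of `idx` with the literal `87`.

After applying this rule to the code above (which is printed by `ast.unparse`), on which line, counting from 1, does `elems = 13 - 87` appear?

7

Transformed code:
b = j // 87
if elems <= elems:
    elems = j[27]
    emit(33)
log(elems)
b = record(32)
elems = 13 - 87
j = elems
elems = j * 87
elems = b != 28
j = elems
j *= j + 21
elems = 34 * 87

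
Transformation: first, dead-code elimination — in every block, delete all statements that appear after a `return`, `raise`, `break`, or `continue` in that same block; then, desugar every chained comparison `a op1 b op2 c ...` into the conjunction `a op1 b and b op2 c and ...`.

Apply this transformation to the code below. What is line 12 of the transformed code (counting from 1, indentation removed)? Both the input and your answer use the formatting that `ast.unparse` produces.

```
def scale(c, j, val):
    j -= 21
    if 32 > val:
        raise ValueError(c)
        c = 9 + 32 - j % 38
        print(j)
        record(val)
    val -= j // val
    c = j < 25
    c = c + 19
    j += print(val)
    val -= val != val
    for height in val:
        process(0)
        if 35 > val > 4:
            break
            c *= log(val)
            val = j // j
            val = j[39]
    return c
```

if 35 > val and val > 4:

Transformed code:
def scale(c, j, val):
    j -= 21
    if 32 > val:
        raise ValueError(c)
    val -= j // val
    c = j < 25
    c = c + 19
    j += print(val)
    val -= val != val
    for height in val:
        process(0)
        if 35 > val and val > 4:
            break
    return c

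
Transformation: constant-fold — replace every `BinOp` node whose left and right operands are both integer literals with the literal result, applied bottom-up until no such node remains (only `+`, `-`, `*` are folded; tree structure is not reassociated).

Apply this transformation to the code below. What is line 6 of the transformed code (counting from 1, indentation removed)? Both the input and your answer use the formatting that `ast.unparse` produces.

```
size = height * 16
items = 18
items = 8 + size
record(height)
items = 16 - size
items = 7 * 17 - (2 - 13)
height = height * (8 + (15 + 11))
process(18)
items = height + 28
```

items = 130

Transformed code:
size = height * 16
items = 18
items = 8 + size
record(height)
items = 16 - size
items = 130
height = height * 34
process(18)
items = height + 28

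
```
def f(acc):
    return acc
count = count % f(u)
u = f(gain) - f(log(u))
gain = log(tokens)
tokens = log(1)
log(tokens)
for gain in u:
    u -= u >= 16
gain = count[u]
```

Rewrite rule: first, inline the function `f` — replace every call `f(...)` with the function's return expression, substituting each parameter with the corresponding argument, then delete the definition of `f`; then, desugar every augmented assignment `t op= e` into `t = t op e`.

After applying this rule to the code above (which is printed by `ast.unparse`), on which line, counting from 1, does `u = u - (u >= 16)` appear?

7

Transformed code:
count = count % u
u = gain - log(u)
gain = log(tokens)
tokens = log(1)
log(tokens)
for gain in u:
    u = u - (u >= 16)
gain = count[u]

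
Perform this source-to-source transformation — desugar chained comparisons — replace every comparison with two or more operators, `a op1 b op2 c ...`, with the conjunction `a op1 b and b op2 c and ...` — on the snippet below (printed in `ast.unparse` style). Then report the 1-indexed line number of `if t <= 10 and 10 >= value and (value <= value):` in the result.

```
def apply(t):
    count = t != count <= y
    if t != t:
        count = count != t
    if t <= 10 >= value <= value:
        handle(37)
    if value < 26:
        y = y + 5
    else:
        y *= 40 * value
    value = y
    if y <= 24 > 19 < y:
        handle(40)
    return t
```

5

Transformed code:
def apply(t):
    count = t != count and count <= y
    if t != t:
        count = count != t
    if t <= 10 and 10 >= value and (value <= value):
        handle(37)
    if value < 26:
        y = y + 5
    else:
        y *= 40 * value
    value = y
    if y <= 24 and 24 > 19 and (19 < y):
        handle(40)
    return t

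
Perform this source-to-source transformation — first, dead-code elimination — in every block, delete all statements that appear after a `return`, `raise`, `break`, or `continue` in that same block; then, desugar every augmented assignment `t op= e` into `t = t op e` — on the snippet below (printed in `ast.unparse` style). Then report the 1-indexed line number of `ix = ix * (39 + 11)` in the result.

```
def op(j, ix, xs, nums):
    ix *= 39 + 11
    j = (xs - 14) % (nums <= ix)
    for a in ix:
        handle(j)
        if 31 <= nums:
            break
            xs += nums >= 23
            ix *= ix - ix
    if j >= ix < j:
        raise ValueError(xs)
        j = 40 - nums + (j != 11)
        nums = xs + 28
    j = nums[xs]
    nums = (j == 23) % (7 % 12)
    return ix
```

Transformed code:
def op(j, ix, xs, nums):
    ix = ix * (39 + 11)
    j = (xs - 14) % (nums <= ix)
    for a in ix:
        handle(j)
        if 31 <= nums:
            break
    if j >= ix < j:
        raise ValueError(xs)
    j = nums[xs]
    nums = (j == 23) % (7 % 12)
    return ix

2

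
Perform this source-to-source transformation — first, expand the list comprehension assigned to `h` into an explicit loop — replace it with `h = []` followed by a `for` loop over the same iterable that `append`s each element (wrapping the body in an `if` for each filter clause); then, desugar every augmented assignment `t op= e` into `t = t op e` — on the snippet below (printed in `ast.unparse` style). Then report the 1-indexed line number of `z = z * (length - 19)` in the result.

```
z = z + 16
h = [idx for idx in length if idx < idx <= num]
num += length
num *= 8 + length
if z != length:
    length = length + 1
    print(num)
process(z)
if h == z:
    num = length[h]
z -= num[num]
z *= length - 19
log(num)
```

Transformed code:
z = z + 16
h = []
for idx in length:
    if idx < idx <= num:
        h.append(idx)
num = num + length
num = num * (8 + length)
if z != length:
    length = length + 1
    print(num)
process(z)
if h == z:
    num = length[h]
z = z - num[num]
z = z * (length - 19)
log(num)

15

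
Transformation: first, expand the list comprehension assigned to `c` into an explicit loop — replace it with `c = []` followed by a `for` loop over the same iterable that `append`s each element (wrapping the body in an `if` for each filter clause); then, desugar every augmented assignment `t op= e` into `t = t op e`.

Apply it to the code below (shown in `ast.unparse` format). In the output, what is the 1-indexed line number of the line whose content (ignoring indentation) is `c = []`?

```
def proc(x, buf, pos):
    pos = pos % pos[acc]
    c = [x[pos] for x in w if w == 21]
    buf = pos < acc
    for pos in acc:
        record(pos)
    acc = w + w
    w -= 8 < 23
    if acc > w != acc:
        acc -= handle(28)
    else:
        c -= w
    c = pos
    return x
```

Transformed code:
def proc(x, buf, pos):
    pos = pos % pos[acc]
    c = []
    for x in w:
        if w == 21:
            c.append(x[pos])
    buf = pos < acc
    for pos in acc:
        record(pos)
    acc = w + w
    w = w - (8 < 23)
    if acc > w != acc:
        acc = acc - handle(28)
    else:
        c = c - w
    c = pos
    return x

3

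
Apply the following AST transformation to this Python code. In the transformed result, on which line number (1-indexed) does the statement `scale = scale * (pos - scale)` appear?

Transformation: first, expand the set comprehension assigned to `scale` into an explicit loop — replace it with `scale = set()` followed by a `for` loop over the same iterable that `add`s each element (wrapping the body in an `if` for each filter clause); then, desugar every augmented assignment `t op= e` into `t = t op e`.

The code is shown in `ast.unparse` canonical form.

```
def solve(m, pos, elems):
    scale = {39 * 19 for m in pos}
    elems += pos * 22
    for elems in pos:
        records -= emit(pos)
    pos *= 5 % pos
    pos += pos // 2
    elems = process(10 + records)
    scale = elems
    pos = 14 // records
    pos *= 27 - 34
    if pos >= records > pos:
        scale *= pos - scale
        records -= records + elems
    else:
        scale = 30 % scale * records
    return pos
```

15

Transformed code:
def solve(m, pos, elems):
    scale = set()
    for m in pos:
        scale.add(39 * 19)
    elems = elems + pos * 22
    for elems in pos:
        records = records - emit(pos)
    pos = pos * (5 % pos)
    pos = pos + pos // 2
    elems = process(10 + records)
    scale = elems
    pos = 14 // records
    pos = pos * (27 - 34)
    if pos >= records > pos:
        scale = scale * (pos - scale)
        records = records - (records + elems)
    else:
        scale = 30 % scale * records
    return pos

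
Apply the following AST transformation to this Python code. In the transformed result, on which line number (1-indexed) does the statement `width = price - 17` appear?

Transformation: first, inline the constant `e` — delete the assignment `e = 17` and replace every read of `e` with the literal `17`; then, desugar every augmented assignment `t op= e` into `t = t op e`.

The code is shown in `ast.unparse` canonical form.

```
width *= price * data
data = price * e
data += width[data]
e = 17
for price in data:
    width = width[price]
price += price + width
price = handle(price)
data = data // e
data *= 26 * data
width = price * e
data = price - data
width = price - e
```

12

Transformed code:
width = width * (price * data)
data = price * 17
data = data + width[data]
for price in data:
    width = width[price]
price = price + (price + width)
price = handle(price)
data = data // 17
data = data * (26 * data)
width = price * 17
data = price - data
width = price - 17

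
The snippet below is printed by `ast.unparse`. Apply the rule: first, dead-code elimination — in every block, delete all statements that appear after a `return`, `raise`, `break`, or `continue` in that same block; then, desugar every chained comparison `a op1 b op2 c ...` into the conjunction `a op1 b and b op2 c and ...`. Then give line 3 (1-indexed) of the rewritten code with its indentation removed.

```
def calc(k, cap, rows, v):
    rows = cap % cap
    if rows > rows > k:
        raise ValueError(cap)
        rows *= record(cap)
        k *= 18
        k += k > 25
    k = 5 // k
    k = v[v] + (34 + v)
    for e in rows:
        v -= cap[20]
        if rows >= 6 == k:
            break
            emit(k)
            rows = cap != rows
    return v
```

Transformed code:
def calc(k, cap, rows, v):
    rows = cap % cap
    if rows > rows and rows > k:
        raise ValueError(cap)
    k = 5 // k
    k = v[v] + (34 + v)
    for e in rows:
        v -= cap[20]
        if rows >= 6 and 6 == k:
            break
    return v

if rows > rows and rows > k:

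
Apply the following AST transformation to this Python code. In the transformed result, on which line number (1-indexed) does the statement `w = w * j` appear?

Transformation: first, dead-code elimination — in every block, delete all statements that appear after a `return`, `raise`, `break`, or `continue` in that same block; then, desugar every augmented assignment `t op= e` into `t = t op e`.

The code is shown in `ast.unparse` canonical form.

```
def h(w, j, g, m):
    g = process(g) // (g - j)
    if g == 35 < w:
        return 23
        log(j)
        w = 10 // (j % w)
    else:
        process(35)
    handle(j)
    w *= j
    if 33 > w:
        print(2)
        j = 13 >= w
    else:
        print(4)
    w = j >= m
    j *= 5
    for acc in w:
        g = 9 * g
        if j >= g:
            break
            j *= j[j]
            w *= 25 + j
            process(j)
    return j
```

8

Transformed code:
def h(w, j, g, m):
    g = process(g) // (g - j)
    if g == 35 < w:
        return 23
    else:
        process(35)
    handle(j)
    w = w * j
    if 33 > w:
        print(2)
        j = 13 >= w
    else:
        print(4)
    w = j >= m
    j = j * 5
    for acc in w:
        g = 9 * g
        if j >= g:
            break
    return j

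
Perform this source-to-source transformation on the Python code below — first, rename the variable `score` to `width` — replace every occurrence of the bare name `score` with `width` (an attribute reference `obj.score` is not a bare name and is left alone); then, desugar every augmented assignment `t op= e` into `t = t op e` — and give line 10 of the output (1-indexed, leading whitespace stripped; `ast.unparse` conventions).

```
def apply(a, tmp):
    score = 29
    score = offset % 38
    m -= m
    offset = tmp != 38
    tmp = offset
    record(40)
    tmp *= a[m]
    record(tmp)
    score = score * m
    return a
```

width = width * m

Transformed code:
def apply(a, tmp):
    width = 29
    width = offset % 38
    m = m - m
    offset = tmp != 38
    tmp = offset
    record(40)
    tmp = tmp * a[m]
    record(tmp)
    width = width * m
    return a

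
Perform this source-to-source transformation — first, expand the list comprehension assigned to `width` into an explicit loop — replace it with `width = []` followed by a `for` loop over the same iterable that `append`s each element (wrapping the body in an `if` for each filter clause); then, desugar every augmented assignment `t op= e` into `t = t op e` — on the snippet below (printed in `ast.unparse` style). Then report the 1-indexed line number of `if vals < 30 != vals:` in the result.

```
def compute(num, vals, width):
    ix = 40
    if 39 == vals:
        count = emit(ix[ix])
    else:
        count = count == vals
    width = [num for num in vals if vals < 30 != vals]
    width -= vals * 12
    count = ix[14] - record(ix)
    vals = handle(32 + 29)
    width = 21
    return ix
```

Transformed code:
def compute(num, vals, width):
    ix = 40
    if 39 == vals:
        count = emit(ix[ix])
    else:
        count = count == vals
    width = []
    for num in vals:
        if vals < 30 != vals:
            width.append(num)
    width = width - vals * 12
    count = ix[14] - record(ix)
    vals = handle(32 + 29)
    width = 21
    return ix

9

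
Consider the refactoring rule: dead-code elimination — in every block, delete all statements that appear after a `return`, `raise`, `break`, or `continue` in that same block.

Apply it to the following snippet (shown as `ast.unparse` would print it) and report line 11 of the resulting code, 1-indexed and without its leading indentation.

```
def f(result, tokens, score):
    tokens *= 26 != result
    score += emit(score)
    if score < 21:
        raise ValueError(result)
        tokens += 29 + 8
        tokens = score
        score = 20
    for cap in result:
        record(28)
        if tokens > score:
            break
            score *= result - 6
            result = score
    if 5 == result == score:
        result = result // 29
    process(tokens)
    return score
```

Transformed code:
def f(result, tokens, score):
    tokens *= 26 != result
    score += emit(score)
    if score < 21:
        raise ValueError(result)
    for cap in result:
        record(28)
        if tokens > score:
            break
    if 5 == result == score:
        result = result // 29
    process(tokens)
    return score

result = result // 29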